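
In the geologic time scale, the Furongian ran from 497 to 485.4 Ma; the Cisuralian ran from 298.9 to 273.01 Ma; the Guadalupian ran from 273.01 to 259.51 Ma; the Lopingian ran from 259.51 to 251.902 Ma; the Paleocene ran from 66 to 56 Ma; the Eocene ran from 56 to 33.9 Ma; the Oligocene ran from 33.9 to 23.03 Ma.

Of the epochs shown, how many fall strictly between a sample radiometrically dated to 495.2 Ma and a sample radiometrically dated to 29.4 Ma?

The older date is 495.2 Ma and the younger is 29.4 Ma.
Epochs with start < 495.2 and end > 29.4 Ma: Cisuralian (298.9–273.01), Guadalupian (273.01–259.51), Lopingian (259.51–251.902), Paleocene (66–56), Eocene (56–33.9).
That is 5 complete epochs.

5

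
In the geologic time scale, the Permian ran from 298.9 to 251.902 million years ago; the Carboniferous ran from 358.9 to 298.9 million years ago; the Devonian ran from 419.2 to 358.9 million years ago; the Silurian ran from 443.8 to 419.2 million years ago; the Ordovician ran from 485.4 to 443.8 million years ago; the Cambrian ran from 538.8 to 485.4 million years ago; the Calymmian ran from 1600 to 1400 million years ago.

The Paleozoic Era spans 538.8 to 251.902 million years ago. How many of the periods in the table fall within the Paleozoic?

6

Periods inside 538.8–251.902 Ma: Cambrian, Ordovician, Silurian, Devonian, Carboniferous, Permian — 6 in total.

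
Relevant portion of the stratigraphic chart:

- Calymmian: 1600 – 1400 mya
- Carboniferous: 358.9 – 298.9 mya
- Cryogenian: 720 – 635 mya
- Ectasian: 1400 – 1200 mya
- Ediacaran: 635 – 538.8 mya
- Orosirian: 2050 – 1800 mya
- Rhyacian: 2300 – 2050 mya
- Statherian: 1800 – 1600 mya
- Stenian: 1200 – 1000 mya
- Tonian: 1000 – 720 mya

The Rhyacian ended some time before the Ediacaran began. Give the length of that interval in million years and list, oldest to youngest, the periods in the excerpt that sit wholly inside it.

1415 million years; Orosirian, Statherian, Calymmian, Ectasian, Stenian, Tonian, Cryogenian

The Rhyacian closes at 2050 Ma and the Ediacaran opens at 635 Ma, so the interval is 2050 − 635 = 1415 Myr.
A period fits inside if it starts at or after 2050 Ma and ends at or before 635 Ma; oldest first that gives Orosirian, Statherian, Calymmian, Ectasian, Stenian, Tonian, Cryogenian.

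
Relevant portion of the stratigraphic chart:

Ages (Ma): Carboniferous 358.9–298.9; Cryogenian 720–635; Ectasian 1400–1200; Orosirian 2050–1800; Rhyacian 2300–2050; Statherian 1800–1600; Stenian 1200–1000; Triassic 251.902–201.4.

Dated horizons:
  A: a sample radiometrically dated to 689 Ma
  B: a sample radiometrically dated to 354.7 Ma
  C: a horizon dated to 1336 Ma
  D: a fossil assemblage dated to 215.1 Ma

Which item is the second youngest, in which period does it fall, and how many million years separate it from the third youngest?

Sorted youngest-first by Ma: D (215.1), B (354.7), A (689), C (1336).
The second youngest is B at 354.7 Ma, which lies in 358.9–298.9 Ma: the Carboniferous.
The third youngest is A at 689 Ma; separation = |354.7 − 689| = 334.3 Myr.

B, in the Carboniferous; 334.3 million years to A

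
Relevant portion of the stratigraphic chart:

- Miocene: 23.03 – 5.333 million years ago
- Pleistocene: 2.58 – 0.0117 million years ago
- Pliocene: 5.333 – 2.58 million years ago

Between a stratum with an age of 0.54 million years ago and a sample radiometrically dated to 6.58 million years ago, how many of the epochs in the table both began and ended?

1

6.58 Ma sits inside the Miocene (23.03–5.333) and 0.54 Ma inside the Pleistocene (2.58–0.0117); neither of those is wholly between the two dates.
The listed epochs lying completely between them are Pliocene — 1 in all.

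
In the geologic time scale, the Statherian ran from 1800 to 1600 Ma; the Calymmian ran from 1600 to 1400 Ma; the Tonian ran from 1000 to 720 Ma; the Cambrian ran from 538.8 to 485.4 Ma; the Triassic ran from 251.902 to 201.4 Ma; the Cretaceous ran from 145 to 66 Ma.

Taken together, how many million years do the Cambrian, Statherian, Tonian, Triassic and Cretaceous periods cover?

662.902 million years

Duration is start − end for each: (538.8 − 485.4) + (1800 − 1600) + (1000 − 720) + (251.902 − 201.4) + (145 − 66).
That is 53.4 + 200 + 280 + 50.502 + 79, which totals 662.902 million years.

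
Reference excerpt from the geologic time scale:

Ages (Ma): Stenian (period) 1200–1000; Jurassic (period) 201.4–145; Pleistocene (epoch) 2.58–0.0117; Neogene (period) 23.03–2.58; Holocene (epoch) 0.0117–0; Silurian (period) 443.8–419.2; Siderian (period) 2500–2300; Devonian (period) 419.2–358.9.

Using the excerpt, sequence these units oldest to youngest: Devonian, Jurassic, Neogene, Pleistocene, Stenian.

Stenian, Devonian, Jurassic, Neogene, Pleistocene

The oldest of these is Stenian (starts 1200 Ma) and the youngest is Pleistocene (ends 0.0117 Ma).
In between, by decreasing start age: Devonian (419.2), Jurassic (201.4), Neogene (23.03).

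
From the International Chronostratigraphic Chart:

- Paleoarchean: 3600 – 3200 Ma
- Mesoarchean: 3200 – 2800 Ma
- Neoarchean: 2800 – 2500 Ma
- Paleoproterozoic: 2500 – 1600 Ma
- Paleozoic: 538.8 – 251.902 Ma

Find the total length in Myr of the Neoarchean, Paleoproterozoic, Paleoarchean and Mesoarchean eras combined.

2000 million years

Duration is start − end for each: (2800 − 2500) + (2500 − 1600) + (3600 − 3200) + (3200 − 2800).
That is 300 + 900 + 400 + 400, which totals 2000 million years.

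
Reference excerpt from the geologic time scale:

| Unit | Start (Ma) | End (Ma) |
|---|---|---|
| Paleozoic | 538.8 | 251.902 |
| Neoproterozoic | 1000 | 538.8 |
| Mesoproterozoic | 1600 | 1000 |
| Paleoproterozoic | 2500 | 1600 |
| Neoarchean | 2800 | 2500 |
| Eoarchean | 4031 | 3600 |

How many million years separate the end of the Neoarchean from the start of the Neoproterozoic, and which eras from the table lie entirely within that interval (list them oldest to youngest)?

The Neoarchean closes at 2500 Ma and the Neoproterozoic opens at 1000 Ma, so the interval is 2500 − 1000 = 1500 Myr.
An era fits inside if it starts at or after 2500 Ma and ends at or before 1000 Ma; oldest first that gives Paleoproterozoic, Mesoproterozoic.

1500 million years; Paleoproterozoic, Mesoproterozoic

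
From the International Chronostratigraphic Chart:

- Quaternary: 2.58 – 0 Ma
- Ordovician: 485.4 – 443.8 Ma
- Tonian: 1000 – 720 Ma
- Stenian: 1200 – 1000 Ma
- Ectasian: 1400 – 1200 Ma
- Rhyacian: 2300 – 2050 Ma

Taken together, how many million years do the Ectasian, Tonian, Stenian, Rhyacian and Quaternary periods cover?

Duration is start − end for each: (1400 − 1200) + (1000 − 720) + (1200 − 1000) + (2300 − 2050) + (2.58 − 0).
That is 200 + 280 + 200 + 250 + 2.58, which totals 932.58 million years.

932.58 million years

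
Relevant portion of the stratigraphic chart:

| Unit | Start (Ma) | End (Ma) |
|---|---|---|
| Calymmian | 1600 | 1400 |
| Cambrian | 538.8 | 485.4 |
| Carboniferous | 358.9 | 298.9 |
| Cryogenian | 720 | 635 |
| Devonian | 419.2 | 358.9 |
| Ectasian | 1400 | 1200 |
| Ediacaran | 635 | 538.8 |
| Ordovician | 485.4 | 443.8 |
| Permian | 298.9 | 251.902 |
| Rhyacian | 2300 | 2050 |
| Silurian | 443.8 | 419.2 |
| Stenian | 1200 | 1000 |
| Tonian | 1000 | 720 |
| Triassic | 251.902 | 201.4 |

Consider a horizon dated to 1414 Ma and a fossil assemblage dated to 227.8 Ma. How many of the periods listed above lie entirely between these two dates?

11

1414 Ma sits inside the Calymmian (1600–1400) and 227.8 Ma inside the Triassic (251.902–201.4); neither of those is wholly between the two dates.
The listed periods lying completely between them are Ectasian, Stenian, Tonian, Cryogenian, Ediacaran, Cambrian, Ordovician, Silurian, Devonian, Carboniferous, Permian — 11 in all.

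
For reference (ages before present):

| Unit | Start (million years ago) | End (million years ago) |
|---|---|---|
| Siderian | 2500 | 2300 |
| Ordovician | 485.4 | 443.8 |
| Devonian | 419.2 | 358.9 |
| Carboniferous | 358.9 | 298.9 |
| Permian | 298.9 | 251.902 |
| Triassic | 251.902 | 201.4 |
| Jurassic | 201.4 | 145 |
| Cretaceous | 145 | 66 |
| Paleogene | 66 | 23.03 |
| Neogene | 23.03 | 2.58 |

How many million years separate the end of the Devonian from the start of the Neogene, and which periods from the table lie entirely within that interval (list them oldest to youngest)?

335.87 million years; Carboniferous, Permian, Triassic, Jurassic, Cretaceous, Paleogene

The Devonian closes at 358.9 Ma and the Neogene opens at 23.03 Ma, so the interval is 358.9 − 23.03 = 335.87 Myr.
A period fits inside if it starts at or after 358.9 Ma and ends at or before 23.03 Ma; oldest first that gives Carboniferous, Permian, Triassic, Jurassic, Cretaceous, Paleogene.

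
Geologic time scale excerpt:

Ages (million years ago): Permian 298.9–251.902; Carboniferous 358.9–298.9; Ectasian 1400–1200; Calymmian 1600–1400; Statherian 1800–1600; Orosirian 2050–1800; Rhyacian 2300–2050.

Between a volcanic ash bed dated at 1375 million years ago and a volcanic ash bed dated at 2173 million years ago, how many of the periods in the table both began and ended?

3

The older date is 2173 Ma and the younger is 1375 Ma.
Periods with start < 2173 and end > 1375 Ma: Orosirian (2050–1800), Statherian (1800–1600), Calymmian (1600–1400).
That is 3 complete periods.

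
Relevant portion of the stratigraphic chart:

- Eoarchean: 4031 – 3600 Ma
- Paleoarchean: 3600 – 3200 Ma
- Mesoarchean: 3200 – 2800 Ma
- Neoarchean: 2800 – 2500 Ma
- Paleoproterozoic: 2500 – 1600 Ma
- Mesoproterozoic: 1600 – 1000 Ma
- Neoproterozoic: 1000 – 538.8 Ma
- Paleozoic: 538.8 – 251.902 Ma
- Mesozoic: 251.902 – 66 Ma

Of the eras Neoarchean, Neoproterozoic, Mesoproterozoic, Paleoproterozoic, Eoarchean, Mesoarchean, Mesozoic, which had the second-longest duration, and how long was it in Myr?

Mesoproterozoic, 600 million years

Start − end for each: Neoarchean 2800 − 2500 = 300; Neoproterozoic 1000 − 538.8 = 461.2; Mesoproterozoic 1600 − 1000 = 600; Paleoproterozoic 2500 − 1600 = 900; Eoarchean 4031 − 3600 = 431; Mesoarchean 3200 − 2800 = 400; Mesozoic 251.902 − 66 = 185.902.
Ranking these from longest: Paleoproterozoic > Mesoproterozoic > Neoproterozoic > Eoarchean > Mesoarchean > Neoarchean > Mesozoic.
Position 2 in that ranking is Mesoproterozoic, which lasted 600 Myr.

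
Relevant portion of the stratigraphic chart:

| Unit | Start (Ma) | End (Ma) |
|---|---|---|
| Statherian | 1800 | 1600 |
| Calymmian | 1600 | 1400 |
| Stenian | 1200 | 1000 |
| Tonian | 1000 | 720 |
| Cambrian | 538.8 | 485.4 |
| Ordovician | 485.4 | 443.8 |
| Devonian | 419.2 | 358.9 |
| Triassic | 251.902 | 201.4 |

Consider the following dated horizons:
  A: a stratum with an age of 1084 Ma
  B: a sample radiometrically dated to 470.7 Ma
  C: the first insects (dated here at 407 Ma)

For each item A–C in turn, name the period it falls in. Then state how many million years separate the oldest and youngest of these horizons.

A — Stenian; B — Ordovician; C — Devonian; span 677 million years

A: 1084 Ma lies in 1200–1000 Ma, so Stenian.
B: 470.7 Ma lies in 485.4–443.8 Ma, so Ordovician.
C: 407 Ma lies in 419.2–358.9 Ma, so Devonian.
Oldest = 1084 Ma, youngest = 407 Ma → span 677 Myr.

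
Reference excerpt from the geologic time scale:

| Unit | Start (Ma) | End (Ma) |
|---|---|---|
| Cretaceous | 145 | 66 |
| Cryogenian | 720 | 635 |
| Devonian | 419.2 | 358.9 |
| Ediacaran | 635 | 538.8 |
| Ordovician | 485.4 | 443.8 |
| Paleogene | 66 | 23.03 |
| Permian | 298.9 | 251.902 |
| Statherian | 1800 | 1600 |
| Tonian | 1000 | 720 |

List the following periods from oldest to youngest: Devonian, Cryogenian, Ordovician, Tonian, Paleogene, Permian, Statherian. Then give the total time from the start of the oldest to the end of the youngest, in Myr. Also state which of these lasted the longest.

From the excerpt: Devonian 419.2–358.9; Cryogenian 720–635; Ordovician 485.4–443.8; Tonian 1000–720; Paleogene 66–23.03; Permian 298.9–251.902; Statherian 1800–1600 (Ma).
Larger Ma is earlier, so the oldest is Statherian and the youngest is Paleogene; oldest to youngest: Statherian, Tonian, Cryogenian, Ordovician, Devonian, Permian, Paleogene.
Oldest start 1800 minus youngest end 23.03 gives 1776.97 Myr overall.
Individual lengths (start − end): Devonian 60.3; Permian 46.998; Cryogenian 85; Tonian 280; Statherian 200; Paleogene 42.97; Ordovician 41.6. The largest is Tonian at 280 Myr.

Statherian, Tonian, Cryogenian, Ordovician, Devonian, Permian, Paleogene; total span 1776.97 Myr; longest is Tonian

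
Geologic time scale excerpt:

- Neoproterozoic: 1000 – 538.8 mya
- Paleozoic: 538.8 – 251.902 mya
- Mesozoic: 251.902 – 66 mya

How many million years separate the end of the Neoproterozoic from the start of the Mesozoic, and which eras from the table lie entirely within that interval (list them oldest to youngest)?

286.898 million years; Paleozoic

End of Neoproterozoic = 538.8 Ma; start of Mesozoic = 251.902 Ma.
Gap = 538.8 − 251.902 = 286.898 Myr.
Eras wholly inside 538.8–251.902 Ma: Paleozoic (538.8–251.902).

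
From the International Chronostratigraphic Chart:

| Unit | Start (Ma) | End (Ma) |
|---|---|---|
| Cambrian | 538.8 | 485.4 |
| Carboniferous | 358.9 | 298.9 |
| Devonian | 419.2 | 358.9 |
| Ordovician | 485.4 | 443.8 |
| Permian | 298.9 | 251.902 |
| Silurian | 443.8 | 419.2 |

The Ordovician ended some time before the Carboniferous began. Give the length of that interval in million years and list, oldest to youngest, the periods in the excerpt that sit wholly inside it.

End of Ordovician = 443.8 Ma; start of Carboniferous = 358.9 Ma.
Gap = 443.8 − 358.9 = 84.9 Myr.
Periods wholly inside 443.8–358.9 Ma: Silurian (443.8–419.2), Devonian (419.2–358.9).

84.9 million years; Silurian, Devonian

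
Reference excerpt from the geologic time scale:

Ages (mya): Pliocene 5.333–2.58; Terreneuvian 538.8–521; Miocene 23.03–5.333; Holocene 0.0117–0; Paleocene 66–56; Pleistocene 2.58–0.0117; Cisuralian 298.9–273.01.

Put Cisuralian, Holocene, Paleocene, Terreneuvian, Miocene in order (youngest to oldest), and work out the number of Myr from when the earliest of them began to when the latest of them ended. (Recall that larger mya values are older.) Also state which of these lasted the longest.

Start ages (Ma): Terreneuvian 538.8, Cisuralian 298.9, Paleocene 66, Miocene 23.03, Holocene 0.0117.
Ordered youngest to oldest: Holocene, Miocene, Paleocene, Cisuralian, Terreneuvian.
Span = 538.8 − 0 = 538.8 Myr.
Durations: Holocene 0.0117, Cisuralian 25.89, Terreneuvian 17.8, Miocene 17.697, Paleocene 10 → longest is Cisuralian (25.89 Myr).

Holocene, Miocene, Paleocene, Cisuralian, Terreneuvian; total span 538.8 Myr; longest is Cisuralian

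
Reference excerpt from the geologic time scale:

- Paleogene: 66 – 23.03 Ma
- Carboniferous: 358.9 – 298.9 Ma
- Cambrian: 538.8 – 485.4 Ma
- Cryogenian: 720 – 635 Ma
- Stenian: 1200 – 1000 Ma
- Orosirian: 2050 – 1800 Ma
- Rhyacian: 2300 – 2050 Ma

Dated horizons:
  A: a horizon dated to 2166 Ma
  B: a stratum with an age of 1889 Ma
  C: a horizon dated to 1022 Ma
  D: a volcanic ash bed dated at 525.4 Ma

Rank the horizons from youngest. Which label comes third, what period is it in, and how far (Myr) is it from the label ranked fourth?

Smaller Ma means younger, so youngest first: D 525.4 < C 1022 < B 1889 < A 2166.
Counting 3 along gives B (1889 Ma); the excerpt puts that inside the Orosirian, 2050–1800 Ma.
Next in line is A (2166 Ma), and 2166 − 1889 = 277 Myr.

B, in the Orosirian; 277 million years to A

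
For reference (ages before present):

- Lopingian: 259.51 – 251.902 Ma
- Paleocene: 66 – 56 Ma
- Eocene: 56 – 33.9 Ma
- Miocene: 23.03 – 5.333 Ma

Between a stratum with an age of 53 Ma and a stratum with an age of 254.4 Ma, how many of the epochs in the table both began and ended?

The older date is 254.4 Ma and the younger is 53 Ma.
Epochs with start < 254.4 and end > 53 Ma: Paleocene (66–56).
That is 1 complete epoch.

1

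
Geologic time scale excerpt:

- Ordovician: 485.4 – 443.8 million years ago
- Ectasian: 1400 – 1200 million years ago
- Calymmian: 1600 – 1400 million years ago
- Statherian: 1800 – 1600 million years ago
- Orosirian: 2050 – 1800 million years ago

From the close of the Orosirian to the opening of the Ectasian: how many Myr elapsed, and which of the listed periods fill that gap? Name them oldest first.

The Orosirian closes at 1800 Ma and the Ectasian opens at 1400 Ma, so the interval is 1800 − 1400 = 400 Myr.
A period fits inside if it starts at or after 1800 Ma and ends at or before 1400 Ma; oldest first that gives Statherian, Calymmian.

400 million years; Statherian, Calymmian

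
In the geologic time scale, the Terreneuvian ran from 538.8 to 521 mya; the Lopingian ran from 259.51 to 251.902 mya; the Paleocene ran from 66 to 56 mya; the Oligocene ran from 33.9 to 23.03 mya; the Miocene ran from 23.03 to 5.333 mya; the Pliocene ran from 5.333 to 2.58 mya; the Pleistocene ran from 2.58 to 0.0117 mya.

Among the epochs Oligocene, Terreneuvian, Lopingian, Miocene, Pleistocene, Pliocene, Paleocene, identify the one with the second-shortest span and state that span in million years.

Durations: Oligocene 10.87; Terreneuvian 17.8; Lopingian 7.608; Miocene 17.697; Pleistocene 2.5683; Pliocene 2.753; Paleocene 10 Myr.
Sorted shortest-first: Pleistocene (2.5683), Pliocene (2.753), Lopingian (7.608), Paleocene (10), Oligocene (10.87), Miocene (17.697), Terreneuvian (17.8).
The second shortest is Pliocene at 2.753 Myr.

Pliocene, 2.753 million years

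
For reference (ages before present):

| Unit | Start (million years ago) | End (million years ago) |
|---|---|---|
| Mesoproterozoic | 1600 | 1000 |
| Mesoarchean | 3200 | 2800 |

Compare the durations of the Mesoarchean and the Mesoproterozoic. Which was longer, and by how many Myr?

Mesoarchean: 3200 − 2800 = 400 Myr.
Mesoproterozoic: 1600 − 1000 = 600 Myr.
Difference: 600 − 400 = 200 Myr, so the Mesoproterozoic was longer.

Mesoproterozoic, by 200 million years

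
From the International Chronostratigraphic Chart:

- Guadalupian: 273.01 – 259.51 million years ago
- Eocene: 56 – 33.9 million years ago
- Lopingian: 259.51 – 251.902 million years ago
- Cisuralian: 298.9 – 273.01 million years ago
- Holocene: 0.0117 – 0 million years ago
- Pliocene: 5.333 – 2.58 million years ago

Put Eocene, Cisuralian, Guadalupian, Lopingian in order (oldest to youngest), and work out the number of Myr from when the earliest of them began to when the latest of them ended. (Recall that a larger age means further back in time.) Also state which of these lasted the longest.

Cisuralian → Guadalupian → Lopingian → Eocene; total span 265 Myr; longest is Cisuralian

From the excerpt: Eocene 56–33.9; Cisuralian 298.9–273.01; Guadalupian 273.01–259.51; Lopingian 259.51–251.902 (Ma).
Larger Ma is earlier, so the oldest is Cisuralian and the youngest is Eocene; oldest to youngest: Cisuralian, Guadalupian, Lopingian, Eocene.
Oldest start 298.9 minus youngest end 33.9 gives 265 Myr overall.
Individual lengths (start − end): Cisuralian 25.89; Eocene 22.1; Guadalupian 13.5; Lopingian 7.608. The largest is Cisuralian at 25.89 Myr.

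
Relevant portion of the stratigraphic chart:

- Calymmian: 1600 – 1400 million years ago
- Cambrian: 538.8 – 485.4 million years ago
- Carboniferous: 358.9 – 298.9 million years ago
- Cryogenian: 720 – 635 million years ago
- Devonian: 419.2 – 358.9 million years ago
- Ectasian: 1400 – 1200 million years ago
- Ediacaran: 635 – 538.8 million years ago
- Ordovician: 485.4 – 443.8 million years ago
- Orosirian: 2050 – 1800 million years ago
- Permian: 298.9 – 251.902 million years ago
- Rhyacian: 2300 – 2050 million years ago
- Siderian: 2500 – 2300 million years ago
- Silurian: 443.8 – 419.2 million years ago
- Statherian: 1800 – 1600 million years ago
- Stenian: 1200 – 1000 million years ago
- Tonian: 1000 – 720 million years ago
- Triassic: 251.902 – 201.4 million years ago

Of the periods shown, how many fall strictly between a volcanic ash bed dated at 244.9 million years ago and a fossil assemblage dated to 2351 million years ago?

15

The older date is 2351 Ma and the younger is 244.9 Ma.
Periods with start < 2351 and end > 244.9 Ma: Rhyacian (2300–2050), Orosirian (2050–1800), Statherian (1800–1600), Calymmian (1600–1400), Ectasian (1400–1200), Stenian (1200–1000), Tonian (1000–720), Cryogenian (720–635), Ediacaran (635–538.8), Cambrian (538.8–485.4), Ordovician (485.4–443.8), Silurian (443.8–419.2), Devonian (419.2–358.9), Carboniferous (358.9–298.9), Permian (298.9–251.902).
That is 15 complete periods.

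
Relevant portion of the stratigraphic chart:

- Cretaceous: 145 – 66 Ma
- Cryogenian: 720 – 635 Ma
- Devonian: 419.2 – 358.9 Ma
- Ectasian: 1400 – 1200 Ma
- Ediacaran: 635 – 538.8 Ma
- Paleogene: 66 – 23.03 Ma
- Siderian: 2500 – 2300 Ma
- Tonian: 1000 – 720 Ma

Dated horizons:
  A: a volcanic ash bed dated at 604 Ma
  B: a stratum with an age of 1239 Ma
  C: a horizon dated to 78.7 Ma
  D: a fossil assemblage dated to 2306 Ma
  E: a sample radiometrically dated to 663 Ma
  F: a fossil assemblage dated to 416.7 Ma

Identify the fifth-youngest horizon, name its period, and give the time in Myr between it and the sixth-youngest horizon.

B, in the Ectasian; 1067 million years to D

Smaller Ma means younger, so youngest first: C 78.7 < F 416.7 < A 604 < E 663 < B 1239 < D 2306.
Counting 5 along gives B (1239 Ma); the excerpt puts that inside the Ectasian, 1400–1200 Ma.
Next in line is D (2306 Ma), and 2306 − 1239 = 1067 Myr.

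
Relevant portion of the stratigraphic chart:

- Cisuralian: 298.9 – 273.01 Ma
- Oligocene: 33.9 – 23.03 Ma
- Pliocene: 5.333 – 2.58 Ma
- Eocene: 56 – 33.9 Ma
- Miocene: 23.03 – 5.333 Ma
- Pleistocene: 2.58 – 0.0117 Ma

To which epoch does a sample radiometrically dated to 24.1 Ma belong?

24.1 Ma lies between 33.9 and 23.03 Ma, so it falls in the Oligocene.

Oligocene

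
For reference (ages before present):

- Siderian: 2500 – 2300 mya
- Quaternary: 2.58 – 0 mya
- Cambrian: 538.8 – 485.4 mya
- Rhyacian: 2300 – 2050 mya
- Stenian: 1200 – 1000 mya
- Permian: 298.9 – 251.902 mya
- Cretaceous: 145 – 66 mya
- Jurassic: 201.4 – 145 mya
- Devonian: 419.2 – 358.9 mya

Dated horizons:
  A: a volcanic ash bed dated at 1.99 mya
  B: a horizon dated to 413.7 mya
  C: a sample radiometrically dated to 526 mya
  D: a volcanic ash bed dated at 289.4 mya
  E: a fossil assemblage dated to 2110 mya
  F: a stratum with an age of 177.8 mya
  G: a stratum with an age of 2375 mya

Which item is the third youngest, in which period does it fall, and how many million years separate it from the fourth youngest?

D, in the Permian; 124.3 million years to B

Sorted youngest-first by Ma: A (1.99), F (177.8), D (289.4), B (413.7), C (526), E (2110), G (2375).
The third youngest is D at 289.4 Ma, which lies in 298.9–251.902 Ma: the Permian.
The fourth youngest is B at 413.7 Ma; separation = |289.4 − 413.7| = 124.3 Myr.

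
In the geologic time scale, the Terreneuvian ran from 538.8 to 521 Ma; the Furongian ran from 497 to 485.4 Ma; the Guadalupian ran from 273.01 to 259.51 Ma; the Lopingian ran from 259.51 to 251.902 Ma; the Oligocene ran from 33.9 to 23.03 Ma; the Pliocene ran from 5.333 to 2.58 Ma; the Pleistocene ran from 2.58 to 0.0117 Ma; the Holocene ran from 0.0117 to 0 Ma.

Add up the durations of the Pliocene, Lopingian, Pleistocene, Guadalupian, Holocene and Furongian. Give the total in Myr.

Each duration: Pliocene = 2.753; Lopingian = 7.608; Pleistocene = 2.5683; Guadalupian = 13.5; Holocene = 0.0117; Furongian = 11.6.
Sum: 2.753 + 7.608 + 2.5683 + 13.5 + 0.0117 + 11.6 = 38.041 Myr.

38.041 million years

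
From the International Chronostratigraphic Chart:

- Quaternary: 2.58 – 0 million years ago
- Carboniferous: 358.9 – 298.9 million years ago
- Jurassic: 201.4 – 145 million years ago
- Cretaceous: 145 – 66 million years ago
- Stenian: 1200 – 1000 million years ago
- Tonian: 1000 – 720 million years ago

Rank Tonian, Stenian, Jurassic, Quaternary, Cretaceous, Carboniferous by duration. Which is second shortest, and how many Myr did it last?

Durations: Tonian 280; Stenian 200; Jurassic 56.4; Quaternary 2.58; Cretaceous 79; Carboniferous 60 Myr.
Sorted shortest-first: Quaternary (2.58), Jurassic (56.4), Carboniferous (60), Cretaceous (79), Stenian (200), Tonian (280).
The second shortest is Jurassic at 56.4 Myr.

Jurassic, 56.4 million years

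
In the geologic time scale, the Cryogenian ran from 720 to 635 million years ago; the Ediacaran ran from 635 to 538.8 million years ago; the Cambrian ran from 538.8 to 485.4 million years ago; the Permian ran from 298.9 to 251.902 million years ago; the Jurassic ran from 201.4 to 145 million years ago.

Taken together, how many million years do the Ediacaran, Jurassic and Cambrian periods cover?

Each duration: Ediacaran = 96.2; Jurassic = 56.4; Cambrian = 53.4.
Sum: 96.2 + 56.4 + 53.4 = 206 Myr.

206 million years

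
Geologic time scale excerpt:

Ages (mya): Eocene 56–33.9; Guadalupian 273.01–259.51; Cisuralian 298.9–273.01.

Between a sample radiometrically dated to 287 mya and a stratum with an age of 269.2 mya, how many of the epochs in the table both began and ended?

The older date is 287 Ma and the younger is 269.2 Ma.
No epoch both begins after 287 Ma and ends before 269.2 Ma, so the count is 0.

0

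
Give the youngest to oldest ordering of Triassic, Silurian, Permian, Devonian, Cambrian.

Era membership (oldest first within each) — Paleozoic: Cambrian, Silurian, Devonian, Permian; Mesozoic: Triassic. Paleozoic precedes Mesozoic, which precedes Cenozoic. Concatenating the groups in that era order and then reversing gives youngest to oldest.

Triassic → Permian → Devonian → Silurian → Cambrian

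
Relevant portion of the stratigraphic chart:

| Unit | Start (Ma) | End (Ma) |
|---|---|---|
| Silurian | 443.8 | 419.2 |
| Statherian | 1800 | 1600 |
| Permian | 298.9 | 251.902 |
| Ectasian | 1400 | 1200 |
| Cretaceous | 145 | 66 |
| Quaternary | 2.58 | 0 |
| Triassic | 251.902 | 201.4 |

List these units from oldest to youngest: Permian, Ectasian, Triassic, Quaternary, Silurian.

Sorting by start age (descending Ma, since larger Ma = older): Ectasian start 1400, Silurian start 443.8, Permian start 298.9, Triassic start 251.902, Quaternary start 2.58.

Ectasian, Silurian, Permian, Triassic, Quaternary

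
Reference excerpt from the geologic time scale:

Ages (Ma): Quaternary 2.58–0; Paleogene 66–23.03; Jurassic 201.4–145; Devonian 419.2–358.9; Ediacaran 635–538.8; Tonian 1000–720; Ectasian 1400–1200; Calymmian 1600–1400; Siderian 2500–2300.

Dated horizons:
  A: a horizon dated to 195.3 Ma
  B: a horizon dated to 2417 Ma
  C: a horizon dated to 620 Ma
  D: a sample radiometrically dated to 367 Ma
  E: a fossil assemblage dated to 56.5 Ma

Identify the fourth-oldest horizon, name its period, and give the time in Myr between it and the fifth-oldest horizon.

A, in the Jurassic; 138.8 million years to E

Larger Ma means older, so oldest first: B 2417 > C 620 > D 367 > A 195.3 > E 56.5.
Counting 4 along gives A (195.3 Ma); the excerpt puts that inside the Jurassic, 201.4–145 Ma.
Next in line is E (56.5 Ma), and 195.3 − 56.5 = 138.8 Myr.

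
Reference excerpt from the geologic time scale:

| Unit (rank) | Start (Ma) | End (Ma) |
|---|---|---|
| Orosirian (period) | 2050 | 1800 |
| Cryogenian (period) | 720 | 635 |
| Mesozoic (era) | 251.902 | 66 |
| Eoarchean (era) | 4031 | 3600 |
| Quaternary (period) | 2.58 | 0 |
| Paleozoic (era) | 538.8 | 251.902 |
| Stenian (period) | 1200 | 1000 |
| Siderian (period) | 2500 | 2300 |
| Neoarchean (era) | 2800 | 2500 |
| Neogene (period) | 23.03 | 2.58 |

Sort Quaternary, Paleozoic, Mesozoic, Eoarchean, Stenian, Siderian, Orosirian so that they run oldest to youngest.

Eoarchean → Siderian → Orosirian → Stenian → Paleozoic → Mesozoic → Quaternary

Sorting by start age (descending Ma, since larger Ma = older): Eoarchean start 4031, Siderian start 2500, Orosirian start 2050, Stenian start 1200, Paleozoic start 538.8, Mesozoic start 251.902, Quaternary start 2.58.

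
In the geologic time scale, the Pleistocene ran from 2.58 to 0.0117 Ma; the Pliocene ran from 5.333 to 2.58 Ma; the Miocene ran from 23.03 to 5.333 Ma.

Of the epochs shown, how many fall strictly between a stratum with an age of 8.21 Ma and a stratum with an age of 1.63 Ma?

8.21 Ma sits inside the Miocene (23.03–5.333) and 1.63 Ma inside the Pleistocene (2.58–0.0117); neither of those is wholly between the two dates.
The listed epochs lying completely between them are Pliocene — 1 in all.

1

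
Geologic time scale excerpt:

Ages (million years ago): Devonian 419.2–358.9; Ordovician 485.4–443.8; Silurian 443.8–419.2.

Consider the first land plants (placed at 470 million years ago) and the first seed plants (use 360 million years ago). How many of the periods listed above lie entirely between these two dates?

470 Ma sits inside the Ordovician (485.4–443.8) and 360 Ma inside the Devonian (419.2–358.9); neither of those is wholly between the two dates.
The listed periods lying completely between them are Silurian — 1 in all.

1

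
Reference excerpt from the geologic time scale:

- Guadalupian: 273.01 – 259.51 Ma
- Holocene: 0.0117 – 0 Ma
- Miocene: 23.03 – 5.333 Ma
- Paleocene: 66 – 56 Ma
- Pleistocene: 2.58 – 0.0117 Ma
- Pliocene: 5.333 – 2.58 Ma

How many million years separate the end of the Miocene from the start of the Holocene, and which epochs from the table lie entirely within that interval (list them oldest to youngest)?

5.3213 million years; Pliocene, Pleistocene

End of Miocene = 5.333 Ma; start of Holocene = 0.0117 Ma.
Gap = 5.333 − 0.0117 = 5.3213 Myr.
Epochs wholly inside 5.333–0.0117 Ma: Pliocene (5.333–2.58), Pleistocene (2.58–0.0117).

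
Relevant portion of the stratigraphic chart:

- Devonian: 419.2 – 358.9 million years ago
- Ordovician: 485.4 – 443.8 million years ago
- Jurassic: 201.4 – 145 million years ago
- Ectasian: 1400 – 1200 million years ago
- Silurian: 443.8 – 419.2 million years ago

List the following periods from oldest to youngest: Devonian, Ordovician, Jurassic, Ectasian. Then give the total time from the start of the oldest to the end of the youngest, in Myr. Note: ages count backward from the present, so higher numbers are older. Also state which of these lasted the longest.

Ectasian, Ordovician, Devonian, Jurassic; total span 1255 Myr; longest is Ectasian

From the excerpt: Devonian 419.2–358.9; Ordovician 485.4–443.8; Jurassic 201.4–145; Ectasian 1400–1200 (Ma).
Larger Ma is earlier, so the oldest is Ectasian and the youngest is Jurassic; oldest to youngest: Ectasian, Ordovician, Devonian, Jurassic.
Oldest start 1400 minus youngest end 145 gives 1255 Myr overall.
Individual lengths (start − end): Devonian 60.3; Ectasian 200; Ordovician 41.6; Jurassic 56.4. The largest is Ectasian at 200 Myr.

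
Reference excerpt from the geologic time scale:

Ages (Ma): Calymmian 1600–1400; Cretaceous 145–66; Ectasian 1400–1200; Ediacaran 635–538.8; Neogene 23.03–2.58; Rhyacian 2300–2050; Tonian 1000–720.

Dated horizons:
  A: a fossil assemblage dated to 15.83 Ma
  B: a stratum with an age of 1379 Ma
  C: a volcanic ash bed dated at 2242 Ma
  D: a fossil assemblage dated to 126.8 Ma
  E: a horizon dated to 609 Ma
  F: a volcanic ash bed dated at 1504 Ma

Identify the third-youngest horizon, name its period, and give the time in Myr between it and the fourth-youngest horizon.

E, in the Ediacaran; 770 million years to B

Smaller Ma means younger, so youngest first: A 15.83 < D 126.8 < E 609 < B 1379 < F 1504 < C 2242.
Counting 3 along gives E (609 Ma); the excerpt puts that inside the Ediacaran, 635–538.8 Ma.
Next in line is B (1379 Ma), and 1379 − 609 = 770 Myr.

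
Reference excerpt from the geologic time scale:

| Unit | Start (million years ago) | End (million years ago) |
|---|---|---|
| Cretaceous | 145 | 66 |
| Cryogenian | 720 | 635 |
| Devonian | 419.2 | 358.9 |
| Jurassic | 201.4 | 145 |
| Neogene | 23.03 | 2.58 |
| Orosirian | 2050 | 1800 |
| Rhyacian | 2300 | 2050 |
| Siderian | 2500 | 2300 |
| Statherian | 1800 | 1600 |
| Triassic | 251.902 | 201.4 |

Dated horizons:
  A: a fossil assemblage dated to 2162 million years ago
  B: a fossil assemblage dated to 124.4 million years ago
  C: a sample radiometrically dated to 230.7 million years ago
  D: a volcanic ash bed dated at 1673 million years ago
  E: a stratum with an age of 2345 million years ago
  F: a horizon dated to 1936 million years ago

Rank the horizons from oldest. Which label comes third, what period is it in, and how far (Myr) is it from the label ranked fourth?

F, in the Orosirian; 263 million years to D

Larger Ma means older, so oldest first: E 2345 > A 2162 > F 1936 > D 1673 > C 230.7 > B 124.4.
Counting 3 along gives F (1936 Ma); the excerpt puts that inside the Orosirian, 2050–1800 Ma.
Next in line is D (1673 Ma), and 1936 − 1673 = 263 Myr.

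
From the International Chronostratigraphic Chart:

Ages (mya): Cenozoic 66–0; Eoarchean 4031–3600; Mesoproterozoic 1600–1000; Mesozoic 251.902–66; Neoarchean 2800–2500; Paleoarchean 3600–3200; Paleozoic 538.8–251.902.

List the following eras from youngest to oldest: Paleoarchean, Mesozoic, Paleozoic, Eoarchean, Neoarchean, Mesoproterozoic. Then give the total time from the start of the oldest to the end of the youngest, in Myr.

From the excerpt: Paleoarchean 3600–3200; Mesozoic 251.902–66; Paleozoic 538.8–251.902; Eoarchean 4031–3600; Neoarchean 2800–2500; Mesoproterozoic 1600–1000 (Ma).
Larger Ma is earlier, so the oldest is Eoarchean and the youngest is Mesozoic; youngest to oldest: Mesozoic, Paleozoic, Mesoproterozoic, Neoarchean, Paleoarchean, Eoarchean.
Oldest start 4031 minus youngest end 66 gives 3965 Myr overall.

Mesozoic, Paleozoic, Mesoproterozoic, Neoarchean, Paleoarchean, Eoarchean; total span 3965 Myr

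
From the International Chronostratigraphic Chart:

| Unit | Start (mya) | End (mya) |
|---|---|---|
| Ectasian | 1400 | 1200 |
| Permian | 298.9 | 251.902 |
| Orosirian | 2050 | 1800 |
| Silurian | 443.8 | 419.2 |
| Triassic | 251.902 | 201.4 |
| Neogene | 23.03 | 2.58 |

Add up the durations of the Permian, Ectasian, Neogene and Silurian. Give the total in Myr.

292.048 million years

Duration is start − end for each: (298.9 − 251.902) + (1400 − 1200) + (23.03 − 2.58) + (443.8 − 419.2).
That is 46.998 + 200 + 20.45 + 24.6, which totals 292.048 million years.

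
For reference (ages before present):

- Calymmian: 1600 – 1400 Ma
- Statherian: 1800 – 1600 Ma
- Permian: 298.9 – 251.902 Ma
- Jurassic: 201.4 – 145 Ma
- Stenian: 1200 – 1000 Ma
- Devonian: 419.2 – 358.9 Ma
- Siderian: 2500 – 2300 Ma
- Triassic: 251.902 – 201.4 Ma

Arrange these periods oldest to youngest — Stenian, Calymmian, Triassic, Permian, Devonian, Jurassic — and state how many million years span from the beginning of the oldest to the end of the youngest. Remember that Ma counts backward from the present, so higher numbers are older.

Calymmian → Stenian → Devonian → Permian → Triassic → Jurassic; total span 1455 Myr

From the excerpt: Stenian 1200–1000; Calymmian 1600–1400; Triassic 251.902–201.4; Permian 298.9–251.902; Devonian 419.2–358.9; Jurassic 201.4–145 (Ma).
Larger Ma is earlier, so the oldest is Calymmian and the youngest is Jurassic; oldest to youngest: Calymmian, Stenian, Devonian, Permian, Triassic, Jurassic.
Oldest start 1600 minus youngest end 145 gives 1455 Myr overall.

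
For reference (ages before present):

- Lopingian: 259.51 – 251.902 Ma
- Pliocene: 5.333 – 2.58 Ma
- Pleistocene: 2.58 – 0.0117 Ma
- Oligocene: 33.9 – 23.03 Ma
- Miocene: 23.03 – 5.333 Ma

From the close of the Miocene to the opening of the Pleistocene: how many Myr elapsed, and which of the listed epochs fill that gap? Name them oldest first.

End of Miocene = 5.333 Ma; start of Pleistocene = 2.58 Ma.
Gap = 5.333 − 2.58 = 2.753 Myr.
Epochs wholly inside 5.333–2.58 Ma: Pliocene (5.333–2.58).

2.753 million years; Pliocene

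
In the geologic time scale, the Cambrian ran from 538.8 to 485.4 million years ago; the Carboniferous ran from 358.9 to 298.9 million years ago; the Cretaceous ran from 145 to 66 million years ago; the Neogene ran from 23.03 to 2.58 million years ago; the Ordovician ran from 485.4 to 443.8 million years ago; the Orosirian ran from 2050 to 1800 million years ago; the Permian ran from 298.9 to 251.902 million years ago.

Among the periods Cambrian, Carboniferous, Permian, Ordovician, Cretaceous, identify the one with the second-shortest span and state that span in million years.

Permian, 46.998 million years

Durations: Cambrian 53.4; Carboniferous 60; Permian 46.998; Ordovician 41.6; Cretaceous 79 Myr.
Sorted shortest-first: Ordovician (41.6), Permian (46.998), Cambrian (53.4), Carboniferous (60), Cretaceous (79).
The second shortest is Permian at 46.998 Myr.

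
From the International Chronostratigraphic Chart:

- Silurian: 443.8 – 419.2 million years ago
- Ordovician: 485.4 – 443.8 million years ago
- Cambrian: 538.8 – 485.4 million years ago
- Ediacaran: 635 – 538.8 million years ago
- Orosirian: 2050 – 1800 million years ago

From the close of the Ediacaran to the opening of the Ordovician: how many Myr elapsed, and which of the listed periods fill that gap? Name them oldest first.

End of Ediacaran = 538.8 Ma; start of Ordovician = 485.4 Ma.
Gap = 538.8 − 485.4 = 53.4 Myr.
Periods wholly inside 538.8–485.4 Ma: Cambrian (538.8–485.4).

53.4 million years; Cambrian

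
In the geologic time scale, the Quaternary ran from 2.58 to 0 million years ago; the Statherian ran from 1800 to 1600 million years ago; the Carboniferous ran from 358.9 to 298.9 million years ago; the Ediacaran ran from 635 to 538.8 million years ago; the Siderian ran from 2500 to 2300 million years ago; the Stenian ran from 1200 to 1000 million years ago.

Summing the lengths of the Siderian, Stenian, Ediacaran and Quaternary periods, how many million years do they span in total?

498.78 million years

Each duration: Siderian = 200; Stenian = 200; Ediacaran = 96.2; Quaternary = 2.58.
Sum: 200 + 200 + 96.2 + 2.58 = 498.78 Myr.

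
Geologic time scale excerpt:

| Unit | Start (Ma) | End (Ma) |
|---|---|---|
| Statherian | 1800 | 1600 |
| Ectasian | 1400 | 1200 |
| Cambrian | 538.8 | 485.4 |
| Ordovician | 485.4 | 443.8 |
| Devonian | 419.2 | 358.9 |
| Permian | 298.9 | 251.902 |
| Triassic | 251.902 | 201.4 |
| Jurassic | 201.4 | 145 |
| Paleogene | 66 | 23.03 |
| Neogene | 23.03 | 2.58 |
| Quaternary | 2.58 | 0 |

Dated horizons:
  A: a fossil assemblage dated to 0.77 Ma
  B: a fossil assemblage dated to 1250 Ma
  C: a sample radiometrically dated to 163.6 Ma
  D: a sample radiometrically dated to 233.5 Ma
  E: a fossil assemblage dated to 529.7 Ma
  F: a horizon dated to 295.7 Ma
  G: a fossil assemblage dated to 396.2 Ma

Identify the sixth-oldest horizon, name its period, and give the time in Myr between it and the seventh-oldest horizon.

Sorted oldest-first by Ma: B (1250), E (529.7), G (396.2), F (295.7), D (233.5), C (163.6), A (0.77).
The sixth oldest is C at 163.6 Ma, which lies in 201.4–145 Ma: the Jurassic.
The seventh oldest is A at 0.77 Ma; separation = |163.6 − 0.77| = 162.83 Myr.

C, in the Jurassic; 162.83 million years to A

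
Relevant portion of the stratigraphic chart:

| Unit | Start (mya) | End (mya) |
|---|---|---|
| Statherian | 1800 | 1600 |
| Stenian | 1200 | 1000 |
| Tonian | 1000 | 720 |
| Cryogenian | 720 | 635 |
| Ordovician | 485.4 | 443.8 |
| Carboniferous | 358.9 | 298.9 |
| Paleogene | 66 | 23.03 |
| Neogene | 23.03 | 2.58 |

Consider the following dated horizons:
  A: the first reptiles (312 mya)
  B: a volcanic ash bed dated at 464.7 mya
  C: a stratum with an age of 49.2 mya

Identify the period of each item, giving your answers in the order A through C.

A: 312 Ma lies in 358.9–298.9 Ma, so Carboniferous.
B: 464.7 Ma lies in 485.4–443.8 Ma, so Ordovician.
C: 49.2 Ma lies in 66–23.03 Ma, so Paleogene.

A — Carboniferous; B — Ordovician; C — Paleogene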